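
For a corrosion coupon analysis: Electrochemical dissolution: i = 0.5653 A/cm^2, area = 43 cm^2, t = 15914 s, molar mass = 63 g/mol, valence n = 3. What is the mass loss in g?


Apply Faraday's law: m = i*A*t*M / (n*F)
Total charge passed Q = i*A*t = 0.5653*43*15914 = 386835.9206 C
m = Q*M/(n*F) = 386835.9206*63/(3*96485) = 84.195 g

84.195 g


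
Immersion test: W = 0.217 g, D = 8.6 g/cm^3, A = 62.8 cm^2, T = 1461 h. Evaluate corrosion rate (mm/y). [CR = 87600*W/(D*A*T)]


Apply the mm/y weight-loss relation: CR = 87600 * W / (D * A * T)
Numerator: 87600 * 0.217 = 19009.2
Denominator: 8.6 * 62.8 * 1461 = 789056.88
CR = 19009.2 / 789056.88 = 0.0241 mm/y

0.0241 mm/y


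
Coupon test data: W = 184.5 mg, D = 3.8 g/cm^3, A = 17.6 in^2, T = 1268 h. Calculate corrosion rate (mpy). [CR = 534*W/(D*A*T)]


Apply the mpy weight-loss relation: CR = 534 * W / (D * A * T)
Numerator: 534 * 184.5 = 98523.0
Denominator: 3.8 * 17.6 * 1268 = 84803.84
CR = 98523.0 / 84803.84 = 1.162 mpy

1.162 mpy


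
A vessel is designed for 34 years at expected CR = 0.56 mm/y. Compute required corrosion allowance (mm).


Corrosion allowance = CR × design life
CA = 0.56 * 34 = 19.04 mm

19.04 mm


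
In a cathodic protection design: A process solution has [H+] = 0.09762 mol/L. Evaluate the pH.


pH = −log10[H+]
pH = −log10(0.09762) = 1.01

1.01


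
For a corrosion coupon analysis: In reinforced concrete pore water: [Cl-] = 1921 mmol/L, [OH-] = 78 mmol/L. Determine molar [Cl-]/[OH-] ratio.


Threshold parameter = [Cl-] / [OH-] (molar basis; both in mmol/L, so units cancel)
Ratio = 1921 / 78 = 24.63

24.63


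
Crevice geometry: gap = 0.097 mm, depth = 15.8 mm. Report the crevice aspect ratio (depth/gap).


Aspect ratio = depth / gap
Ratio = 15.8 / 0.097 = 162.9

162.9


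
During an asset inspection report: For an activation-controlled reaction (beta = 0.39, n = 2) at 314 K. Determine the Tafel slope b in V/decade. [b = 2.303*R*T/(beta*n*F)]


Apply the Tafel slope relation: b = 2.303*R*T/(beta*n*F)
Numerator: 2.303 * 8.314 * 314 = 6012.2
Denominator: 0.39 * 2 * 96485 = 75258.3
b = 6012.2 / 75258.3 = 0.0799 V/decade

0.0799 V/decade


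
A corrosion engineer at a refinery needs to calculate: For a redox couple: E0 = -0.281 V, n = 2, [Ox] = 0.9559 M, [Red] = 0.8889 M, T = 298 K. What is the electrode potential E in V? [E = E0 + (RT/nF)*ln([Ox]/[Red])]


Apply the Nernst equation: E = E0 + (RT/nF)*ln([Ox]/[Red])
Step 1: RT/nF = 8.314*298/(2*96485) = 0.01283916 V
Step 2: [Ox]/[Red] = 0.9559/0.8889 = 1.075374
Step 3: ln(1.075374) = 0.072669
Step 4: correction = 0.01283916 * 0.072669 = 0.0009 V
E = -0.281 + 0.0009 = -0.2801 V

-0.2801 V


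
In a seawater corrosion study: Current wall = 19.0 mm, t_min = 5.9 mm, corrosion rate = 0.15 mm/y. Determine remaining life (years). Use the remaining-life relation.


Apply the remaining-life relation: RL = (t_current − t_min) / CR
RL = (19.0 − 5.9) / 0.15 = 13.1 / 0.15 = 87.3 years

87.3 years


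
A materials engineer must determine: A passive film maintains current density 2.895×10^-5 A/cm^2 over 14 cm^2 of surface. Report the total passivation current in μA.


I = i_pass * A, then convert A → μA (×10^6)
I = 2.895×10^-5 * 14 * 10^6 = 405.3 μA

405.3 μA


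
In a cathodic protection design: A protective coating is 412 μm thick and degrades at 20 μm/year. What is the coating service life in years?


Service life = thickness / degradation rate
Life = 412 / 20 = 20.6 years

20.6 years


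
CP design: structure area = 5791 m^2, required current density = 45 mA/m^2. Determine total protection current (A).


I = area * current density, then convert mA → A (÷1000)
I = 5791 * 45 / 1000 = 260.6 A

260.6 A


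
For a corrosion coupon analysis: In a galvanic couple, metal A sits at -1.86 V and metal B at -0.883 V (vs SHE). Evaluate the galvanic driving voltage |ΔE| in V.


Driving voltage is the absolute potential difference.
|ΔE| = |-1.86 − (-0.883)| = 0.977 V

0.977 V


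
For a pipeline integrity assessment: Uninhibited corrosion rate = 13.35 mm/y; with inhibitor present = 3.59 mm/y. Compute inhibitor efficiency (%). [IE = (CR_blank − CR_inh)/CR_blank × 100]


Apply the inhibitor-efficiency definition: IE = (CR_blank − CR_inh)/CR_blank × 100
IE = (13.35 − 3.59) / 13.35 × 100
IE = 9.76 / 13.35 × 100 = 73.1 %

73.1 %


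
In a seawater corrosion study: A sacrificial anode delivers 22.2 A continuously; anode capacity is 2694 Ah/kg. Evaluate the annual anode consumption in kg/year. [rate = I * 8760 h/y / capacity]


Annual consumption = current * hours per year / capacity
Rate = 22.2 * 8760 / 2694 = 72.2 kg/year

72.2 kg/year


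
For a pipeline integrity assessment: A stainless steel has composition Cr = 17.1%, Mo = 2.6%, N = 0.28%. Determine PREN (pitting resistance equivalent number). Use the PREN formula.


Apply the PREN formula: PREN = Cr + 3.3*Mo + 16*N
PREN = 17.1 + 3.3*2.6 + 16*0.28
PREN = 17.1 + 8.58 + 4.48 = 30.16

30.16


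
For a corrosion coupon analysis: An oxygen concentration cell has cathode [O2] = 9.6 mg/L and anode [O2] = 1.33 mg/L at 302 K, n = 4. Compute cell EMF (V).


Apply the Nernst concentration-cell relation: E = (RT/nF)*ln(C_cathode/C_anode)
RT/nF = 8.314*302/(4*96485) = 0.00650575 V
ln(9.6/1.33) = 1.97658
E = 0.00650575 * 1.97658 = 0.01286 V

0.01286 V


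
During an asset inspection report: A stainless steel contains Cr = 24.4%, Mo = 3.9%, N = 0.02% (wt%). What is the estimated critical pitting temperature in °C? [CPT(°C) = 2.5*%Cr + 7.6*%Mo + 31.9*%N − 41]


Apply the ASTM G48 empirical CPT estimate: CPT(°C) = 2.5*%Cr + 7.6*%Mo + 31.9*%N − 41
2.5*24.4 = 61; 7.6*3.9 = 29.64; 31.9*0.02 = 0.638
CPT = 61 + 29.64 + 0.638 − 41 = 50.278 °C
Rounded to 0.1 °C: CPT ≈ 50.3 °C

50.3 °C


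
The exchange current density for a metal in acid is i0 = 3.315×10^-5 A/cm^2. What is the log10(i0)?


i0 = 3.315×10^-5 A/cm^2
log10(i0) = -4.48

-4.48


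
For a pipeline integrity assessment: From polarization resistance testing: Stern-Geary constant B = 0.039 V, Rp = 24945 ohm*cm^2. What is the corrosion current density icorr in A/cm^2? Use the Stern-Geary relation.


Apply the Stern-Geary relation: icorr = B / Rp
icorr = 0.039 / 24945 = 1.563×10^-6 A/cm^2

1.563×10^-6 A/cm^2


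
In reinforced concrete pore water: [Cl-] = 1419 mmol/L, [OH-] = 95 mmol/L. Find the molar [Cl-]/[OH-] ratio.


Threshold parameter = [Cl-] / [OH-] (molar basis; both in mmol/L, so units cancel)
Ratio = 1419 / 95 = 14.94

14.94


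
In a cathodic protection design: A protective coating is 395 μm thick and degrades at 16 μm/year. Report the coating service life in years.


Service life = thickness / degradation rate
Life = 395 / 16 = 24.7 years

24.7 years


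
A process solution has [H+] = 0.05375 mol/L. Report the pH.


pH = −log10[H+]
pH = −log10(0.05375) = 1.27

1.27


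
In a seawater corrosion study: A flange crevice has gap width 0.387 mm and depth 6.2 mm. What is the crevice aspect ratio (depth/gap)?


Aspect ratio = depth / gap
Ratio = 6.2 / 0.387 = 16.0

16.0


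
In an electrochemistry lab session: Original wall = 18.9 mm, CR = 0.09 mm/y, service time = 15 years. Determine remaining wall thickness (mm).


Remaining wall = original − CR × time
t = 18.9 − 0.09*15 = 18.9 − 1.35 = 17.55 mm

17.55 mm


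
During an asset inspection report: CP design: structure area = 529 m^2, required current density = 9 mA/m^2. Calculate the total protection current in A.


I = area * current density, then convert mA → A (÷1000)
I = 529 * 9 / 1000 = 4.76 A

4.76 A


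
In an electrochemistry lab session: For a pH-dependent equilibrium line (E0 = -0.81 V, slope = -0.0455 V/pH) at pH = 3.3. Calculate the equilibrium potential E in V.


Apply the Pourbaix line equation: E = E0 + slope*pH
E = -0.81 + (-0.0455)*3.3 = -0.81 + (-0.15015) = -0.96015 V
Rounded to 3 decimal places: E = -0.960 V

-0.960 V


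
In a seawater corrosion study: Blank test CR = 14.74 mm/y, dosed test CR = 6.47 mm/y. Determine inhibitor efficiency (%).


Apply the inhibitor-efficiency definition: IE = (CR_blank − CR_inh)/CR_blank × 100
IE = (14.74 − 6.47) / 14.74 × 100
IE = 8.27 / 14.74 × 100 = 56.1 %

56.1 %


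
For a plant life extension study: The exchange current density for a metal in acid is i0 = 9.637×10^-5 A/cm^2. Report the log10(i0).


i0 = 9.637×10^-5 A/cm^2
log10(i0) = -4.016

-4.016


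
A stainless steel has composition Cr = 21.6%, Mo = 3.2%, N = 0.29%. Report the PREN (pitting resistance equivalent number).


Apply the PREN formula: PREN = Cr + 3.3*Mo + 16*N
PREN = 21.6 + 3.3*3.2 + 16*0.29
PREN = 21.6 + 10.56 + 4.64 = 36.8

36.8


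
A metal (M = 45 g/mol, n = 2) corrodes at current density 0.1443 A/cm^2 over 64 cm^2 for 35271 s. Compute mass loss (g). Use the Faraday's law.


Apply Faraday's law: m = i*A*t*M / (n*F)
Total charge passed Q = i*A*t = 0.1443*64*35271 = 325734.7392 C
m = Q*M/(n*F) = 325734.7392*45/(2*96485) = 75.9603 g

75.9603 g


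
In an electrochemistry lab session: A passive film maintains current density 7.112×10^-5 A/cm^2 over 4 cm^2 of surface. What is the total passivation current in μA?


I = i_pass * A, then convert A → μA (×10^6)
I = 7.112×10^-5 * 4 * 10^6 = 284.48 μA

284.48 μA


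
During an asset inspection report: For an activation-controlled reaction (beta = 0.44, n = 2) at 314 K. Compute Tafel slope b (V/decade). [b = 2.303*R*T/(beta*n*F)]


Apply the Tafel slope relation: b = 2.303*R*T/(beta*n*F)
Numerator: 2.303 * 8.314 * 314 = 6012.2
Denominator: 0.44 * 2 * 96485 = 84906.8
b = 6012.2 / 84906.8 = 0.071 V/decade

0.071 V/decade


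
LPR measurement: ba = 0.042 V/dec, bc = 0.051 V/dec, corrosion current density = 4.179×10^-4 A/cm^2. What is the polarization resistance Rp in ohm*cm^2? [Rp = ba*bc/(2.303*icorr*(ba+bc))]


Apply the Stern-Geary equation: Rp = ba*bc / (2.303*icorr*(ba+bc))
ba*bc = 0.042*0.051 = 0.002142
ba+bc = 0.093; 2.303*icorr*(ba+bc) = 2.303*4.179×10^-4*0.093 = 8.9505404×10^-5
Rp = 0.002142 / 8.9505404×10^-5 = 23.93 ohm*cm^2

23.93 ohm*cm^2


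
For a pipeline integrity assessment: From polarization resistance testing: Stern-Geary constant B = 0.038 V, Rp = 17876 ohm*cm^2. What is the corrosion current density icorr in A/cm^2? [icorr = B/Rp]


Apply the Stern-Geary relation: icorr = B / Rp
icorr = 0.038 / 17876 = 2.126×10^-6 A/cm^2

2.126×10^-6 A/cm^2


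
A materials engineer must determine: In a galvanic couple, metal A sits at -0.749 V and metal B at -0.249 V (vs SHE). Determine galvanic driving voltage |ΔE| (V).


Driving voltage is the absolute potential difference.
|ΔE| = |-0.749 − (-0.249)| = 0.5 V

0.5 V


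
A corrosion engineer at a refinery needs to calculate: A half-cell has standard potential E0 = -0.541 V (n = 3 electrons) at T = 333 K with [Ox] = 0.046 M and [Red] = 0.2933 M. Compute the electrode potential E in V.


Apply the Nernst equation: E = E0 + (RT/nF)*ln([Ox]/[Red])
Step 1: RT/nF = 8.314*333/(3*96485) = 0.00956474 V
Step 2: [Ox]/[Red] = 0.046/0.2933 = 0.156836
Step 3: ln(0.156836) = -1.852555
Step 4: correction = 0.00956474 * -1.852555 = -0.0177 V
E = -0.541 + -0.0177 = -0.5587 V

-0.5587 V


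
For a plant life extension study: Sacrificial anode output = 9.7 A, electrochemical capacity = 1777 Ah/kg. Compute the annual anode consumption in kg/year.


Annual consumption = current * hours per year / capacity
Rate = 9.7 * 8760 / 1777 = 47.8 kg/year

47.8 kg/year


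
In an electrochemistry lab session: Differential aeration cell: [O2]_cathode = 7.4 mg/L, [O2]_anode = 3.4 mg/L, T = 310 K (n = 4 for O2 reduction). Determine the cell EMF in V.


Apply the Nernst concentration-cell relation: E = (RT/nF)*ln(C_cathode/C_anode)
RT/nF = 8.314*310/(4*96485) = 0.00667808 V
ln(7.4/3.4) = 0.7777
E = 0.00667808 * 0.7777 = 0.00519 V

0.00519 V


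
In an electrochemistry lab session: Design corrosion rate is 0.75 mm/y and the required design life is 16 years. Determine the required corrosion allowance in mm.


Corrosion allowance = CR × design life
CA = 0.75 * 16 = 12.0 mm

12.0 mm


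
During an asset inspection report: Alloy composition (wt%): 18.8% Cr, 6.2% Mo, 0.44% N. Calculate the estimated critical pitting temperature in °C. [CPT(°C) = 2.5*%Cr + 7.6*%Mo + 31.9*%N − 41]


Apply the ASTM G48 empirical CPT estimate: CPT(°C) = 2.5*%Cr + 7.6*%Mo + 31.9*%N − 41
2.5*18.8 = 47; 7.6*6.2 = 47.12; 31.9*0.44 = 14.036
CPT = 47 + 47.12 + 14.036 − 41 = 67.156 °C
Rounded to 0.1 °C: CPT ≈ 67.2 °C

67.2 °C


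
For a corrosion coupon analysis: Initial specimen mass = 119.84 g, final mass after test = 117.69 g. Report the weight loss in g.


Weight loss = initial − final
WL = 119.84 − 117.69 = 2.15 g

2.15 g


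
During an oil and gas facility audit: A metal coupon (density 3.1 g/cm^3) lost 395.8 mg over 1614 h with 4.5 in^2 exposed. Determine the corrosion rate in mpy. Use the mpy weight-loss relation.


Apply the mpy weight-loss relation: CR = 534 * W / (D * A * T)
Numerator: 534 * 395.8 = 211357.2
Denominator: 3.1 * 4.5 * 1614 = 22515.3
CR = 211357.2 / 22515.3 = 9.3873 mpy

9.3873 mpy


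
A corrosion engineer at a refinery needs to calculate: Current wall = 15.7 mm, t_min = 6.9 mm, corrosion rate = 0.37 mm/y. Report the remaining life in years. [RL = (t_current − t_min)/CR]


Apply the remaining-life relation: RL = (t_current − t_min) / CR
RL = (15.7 − 6.9) / 0.37 = 8.8 / 0.37 = 23.8 years

23.8 years


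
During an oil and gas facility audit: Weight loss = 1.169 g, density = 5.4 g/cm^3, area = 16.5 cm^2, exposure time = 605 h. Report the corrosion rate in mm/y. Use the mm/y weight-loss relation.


Apply the mm/y weight-loss relation: CR = 87600 * W / (D * A * T)
Numerator: 87600 * 1.169 = 102404.4
Denominator: 5.4 * 16.5 * 605 = 53905.5
CR = 102404.4 / 53905.5 = 1.899702 mm/y

1.899702 mm/y


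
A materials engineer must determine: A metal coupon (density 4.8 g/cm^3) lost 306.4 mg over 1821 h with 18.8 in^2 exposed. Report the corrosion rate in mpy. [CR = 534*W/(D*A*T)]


Apply the mpy weight-loss relation: CR = 534 * W / (D * A * T)
Numerator: 534 * 306.4 = 163617.6
Denominator: 4.8 * 18.8 * 1821 = 164327.04
CR = 163617.6 / 164327.04 = 0.996 mpy

0.996 mpy


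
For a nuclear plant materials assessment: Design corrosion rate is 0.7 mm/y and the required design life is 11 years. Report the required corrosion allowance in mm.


Corrosion allowance = CR × design life
CA = 0.7 * 11 = 7.7 mm

7.7 mm


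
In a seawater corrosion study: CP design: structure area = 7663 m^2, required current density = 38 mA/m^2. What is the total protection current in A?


I = area * current density, then convert mA → A (÷1000)
I = 7663 * 38 / 1000 = 291.19 A

291.19 A


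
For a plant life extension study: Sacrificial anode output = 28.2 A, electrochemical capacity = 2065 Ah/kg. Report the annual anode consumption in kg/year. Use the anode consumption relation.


Annual consumption = current * hours per year / capacity
Rate = 28.2 * 8760 / 2065 = 119.6 kg/year

119.6 kg/year


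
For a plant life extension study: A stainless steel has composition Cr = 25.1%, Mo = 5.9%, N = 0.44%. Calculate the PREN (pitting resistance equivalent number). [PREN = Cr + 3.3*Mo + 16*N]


Apply the PREN formula: PREN = Cr + 3.3*Mo + 16*N
PREN = 25.1 + 3.3*5.9 + 16*0.44
PREN = 25.1 + 19.47 + 7.04 = 51.61

51.61


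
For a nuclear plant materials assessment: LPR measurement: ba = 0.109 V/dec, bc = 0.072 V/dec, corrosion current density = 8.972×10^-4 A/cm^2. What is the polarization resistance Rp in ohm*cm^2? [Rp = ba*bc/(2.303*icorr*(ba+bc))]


Apply the Stern-Geary equation: Rp = ba*bc / (2.303*icorr*(ba+bc))
ba*bc = 0.109*0.072 = 0.007848
ba+bc = 0.181; 2.303*icorr*(ba+bc) = 2.303*8.972×10^-4*0.181 = 3.7399154×10^-4
Rp = 0.007848 / 3.7399154×10^-4 = 21.0 ohm*cm^2

21.0 ohm*cm^2


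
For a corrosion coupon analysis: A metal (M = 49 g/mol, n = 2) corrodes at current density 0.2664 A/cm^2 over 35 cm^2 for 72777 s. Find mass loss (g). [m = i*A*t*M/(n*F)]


Apply Faraday's law: m = i*A*t*M / (n*F)
Total charge passed Q = i*A*t = 0.2664*35*72777 = 678572.748 C
m = Q*M/(n*F) = 678572.748*49/(2*96485) = 172.307 g

172.307 g


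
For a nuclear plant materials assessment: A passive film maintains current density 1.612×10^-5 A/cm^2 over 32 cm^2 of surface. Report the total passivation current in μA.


I = i_pass * A, then convert A → μA (×10^6)
I = 1.612×10^-5 * 32 * 10^6 = 515.84 μA

515.84 μA


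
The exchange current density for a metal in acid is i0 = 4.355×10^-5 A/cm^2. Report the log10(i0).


i0 = 4.355×10^-5 A/cm^2
log10(i0) = -4.361

-4.361


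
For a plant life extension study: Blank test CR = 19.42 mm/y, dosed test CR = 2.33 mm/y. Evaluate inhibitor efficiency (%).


Apply the inhibitor-efficiency definition: IE = (CR_blank − CR_inh)/CR_blank × 100
IE = (19.42 − 2.33) / 19.42 × 100
IE = 17.09 / 19.42 × 100 = 88.0 %

88.0 %


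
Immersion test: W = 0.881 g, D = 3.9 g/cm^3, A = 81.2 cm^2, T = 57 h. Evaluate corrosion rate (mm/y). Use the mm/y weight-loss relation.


Apply the mm/y weight-loss relation: CR = 87600 * W / (D * A * T)
Numerator: 87600 * 0.881 = 77175.6
Denominator: 3.9 * 81.2 * 57 = 18050.76
CR = 77175.6 / 18050.76 = 4.27548 mm/y

4.27548 mm/y


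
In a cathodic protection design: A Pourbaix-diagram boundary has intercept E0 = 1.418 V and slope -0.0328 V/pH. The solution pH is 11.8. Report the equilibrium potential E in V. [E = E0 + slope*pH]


Apply the Pourbaix line equation: E = E0 + slope*pH
E = 1.418 + (-0.0328)*11.8 = 1.418 + (-0.38704) = 1.03096 V
Rounded to 3 decimal places: E = 1.031 V

1.031 V


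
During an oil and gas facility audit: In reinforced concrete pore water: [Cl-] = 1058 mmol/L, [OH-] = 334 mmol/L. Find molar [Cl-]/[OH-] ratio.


Threshold parameter = [Cl-] / [OH-] (molar basis; both in mmol/L, so units cancel)
Ratio = 1058 / 334 = 3.17

3.17


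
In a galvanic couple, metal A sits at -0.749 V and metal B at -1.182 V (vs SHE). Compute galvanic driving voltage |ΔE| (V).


Driving voltage is the absolute potential difference.
|ΔE| = |-0.749 − (-1.182)| = 0.433 V

0.433 V


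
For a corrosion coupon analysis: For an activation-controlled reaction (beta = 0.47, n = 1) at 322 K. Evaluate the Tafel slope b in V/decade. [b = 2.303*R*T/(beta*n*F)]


Apply the Tafel slope relation: b = 2.303*R*T/(beta*n*F)
Numerator: 2.303 * 8.314 * 322 = 6165.38
Denominator: 0.47 * 1 * 96485 = 45347.95
b = 6165.38 / 45347.95 = 0.136 V/decade

0.136 V/decade


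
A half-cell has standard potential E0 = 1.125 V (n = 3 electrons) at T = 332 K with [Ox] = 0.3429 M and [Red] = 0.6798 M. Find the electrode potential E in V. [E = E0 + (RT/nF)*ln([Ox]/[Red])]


Apply the Nernst equation: E = E0 + (RT/nF)*ln([Ox]/[Red])
Step 1: RT/nF = 8.314*332/(3*96485) = 0.00953602 V
Step 2: [Ox]/[Red] = 0.3429/0.6798 = 0.504413
Step 3: ln(0.504413) = -0.68436
Step 4: correction = 0.00953602 * -0.68436 = -0.007 V
E = 1.125 + -0.007 = 1.118 V

1.118 V


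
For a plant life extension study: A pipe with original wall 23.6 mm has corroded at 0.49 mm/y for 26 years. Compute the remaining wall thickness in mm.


Remaining wall = original − CR × time
t = 23.6 − 0.49*26 = 23.6 − 12.74 = 10.86 mm

10.86 mm


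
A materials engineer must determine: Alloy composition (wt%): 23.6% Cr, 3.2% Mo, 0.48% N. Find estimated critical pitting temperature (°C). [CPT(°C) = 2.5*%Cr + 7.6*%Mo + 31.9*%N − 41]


Apply the ASTM G48 empirical CPT estimate: CPT(°C) = 2.5*%Cr + 7.6*%Mo + 31.9*%N − 41
2.5*23.6 = 59; 7.6*3.2 = 24.32; 31.9*0.48 = 15.312
CPT = 59 + 24.32 + 15.312 − 41 = 57.632 °C
Rounded to 0.1 °C: CPT ≈ 57.6 °C

57.6 °C


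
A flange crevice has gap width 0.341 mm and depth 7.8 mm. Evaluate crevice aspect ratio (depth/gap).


Aspect ratio = depth / gap
Ratio = 7.8 / 0.341 = 22.9

22.9


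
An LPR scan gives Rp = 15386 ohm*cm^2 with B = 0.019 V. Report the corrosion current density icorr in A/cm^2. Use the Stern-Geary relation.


Apply the Stern-Geary relation: icorr = B / Rp
icorr = 0.019 / 15386 = 1.235×10^-6 A/cm^2

1.235×10^-6 A/cm^2


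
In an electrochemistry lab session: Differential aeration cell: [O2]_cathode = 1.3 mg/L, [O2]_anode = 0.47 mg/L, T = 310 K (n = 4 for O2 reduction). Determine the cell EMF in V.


Apply the Nernst concentration-cell relation: E = (RT/nF)*ln(C_cathode/C_anode)
RT/nF = 8.314*310/(4*96485) = 0.00667808 V
ln(1.3/0.47) = 1.01739
E = 0.00667808 * 1.01739 = 0.00679 V

0.00679 V


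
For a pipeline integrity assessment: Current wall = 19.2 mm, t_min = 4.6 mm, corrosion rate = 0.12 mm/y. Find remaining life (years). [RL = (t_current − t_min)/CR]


Apply the remaining-life relation: RL = (t_current − t_min) / CR
RL = (19.2 − 4.6) / 0.12 = 14.6 / 0.12 = 121.7 years

121.7 years


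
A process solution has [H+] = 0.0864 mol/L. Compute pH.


pH = −log10[H+]
pH = −log10(0.0864) = 1.06

1.06


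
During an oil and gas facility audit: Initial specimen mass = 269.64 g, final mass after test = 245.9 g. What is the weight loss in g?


Weight loss = initial − final
WL = 269.64 − 245.9 = 23.74 g

23.74 g


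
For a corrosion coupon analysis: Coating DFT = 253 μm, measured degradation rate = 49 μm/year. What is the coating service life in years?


Service life = thickness / degradation rate
Life = 253 / 49 = 5.2 years

5.2 years


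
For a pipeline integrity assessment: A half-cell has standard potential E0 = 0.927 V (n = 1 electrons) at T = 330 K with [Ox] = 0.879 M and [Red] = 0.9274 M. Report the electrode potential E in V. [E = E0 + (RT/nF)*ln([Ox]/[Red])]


Apply the Nernst equation: E = E0 + (RT/nF)*ln([Ox]/[Red])
Step 1: RT/nF = 8.314*330/(1*96485) = 0.02843572 V
Step 2: [Ox]/[Red] = 0.879/0.9274 = 0.947811
Step 3: ln(0.947811) = -0.0536
Step 4: correction = 0.02843572 * -0.0536 = -0.002 V
E = 0.927 + -0.002 = 0.925 V

0.925 V


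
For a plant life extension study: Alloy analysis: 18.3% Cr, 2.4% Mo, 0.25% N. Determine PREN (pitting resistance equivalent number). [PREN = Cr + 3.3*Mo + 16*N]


Apply the PREN formula: PREN = Cr + 3.3*Mo + 16*N
PREN = 18.3 + 3.3*2.4 + 16*0.25
PREN = 18.3 + 7.92 + 4.0 = 30.22

30.22


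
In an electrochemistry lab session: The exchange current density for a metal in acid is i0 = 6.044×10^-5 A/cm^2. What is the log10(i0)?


i0 = 6.044×10^-5 A/cm^2
log10(i0) = -4.219

-4.219


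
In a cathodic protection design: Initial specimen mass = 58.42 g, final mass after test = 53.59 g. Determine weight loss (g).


Weight loss = initial − final
WL = 58.42 − 53.59 = 4.83 g

4.83 g


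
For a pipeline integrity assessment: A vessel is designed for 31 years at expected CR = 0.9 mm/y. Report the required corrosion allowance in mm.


Corrosion allowance = CR × design life
CA = 0.9 * 31 = 27.9 mm

27.9 mm


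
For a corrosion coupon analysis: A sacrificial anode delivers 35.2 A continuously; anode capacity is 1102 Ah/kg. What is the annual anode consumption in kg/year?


Annual consumption = current * hours per year / capacity
Rate = 35.2 * 8760 / 1102 = 279.8 kg/year

279.8 kg/year


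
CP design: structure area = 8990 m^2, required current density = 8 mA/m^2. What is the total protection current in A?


I = area * current density, then convert mA → A (÷1000)
I = 8990 * 8 / 1000 = 71.92 A

71.92 A


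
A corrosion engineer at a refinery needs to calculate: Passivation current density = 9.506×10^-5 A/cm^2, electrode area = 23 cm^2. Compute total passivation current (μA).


I = i_pass * A, then convert A → μA (×10^6)
I = 9.506×10^-5 * 23 * 10^6 = 2186.38 μA

2186.38 μA


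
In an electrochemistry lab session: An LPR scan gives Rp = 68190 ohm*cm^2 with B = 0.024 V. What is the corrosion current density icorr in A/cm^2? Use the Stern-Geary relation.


Apply the Stern-Geary relation: icorr = B / Rp
icorr = 0.024 / 68190 = 3.52×10^-7 A/cm^2

3.52×10^-7 A/cm^2


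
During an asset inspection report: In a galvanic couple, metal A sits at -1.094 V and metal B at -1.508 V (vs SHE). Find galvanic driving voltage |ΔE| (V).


Driving voltage is the absolute potential difference.
|ΔE| = |-1.094 − (-1.508)| = 0.414 V

0.414 V


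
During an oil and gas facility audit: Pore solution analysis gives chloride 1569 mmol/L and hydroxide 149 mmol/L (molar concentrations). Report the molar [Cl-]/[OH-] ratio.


Threshold parameter = [Cl-] / [OH-] (molar basis; both in mmol/L, so units cancel)
Ratio = 1569 / 149 = 10.53

10.53


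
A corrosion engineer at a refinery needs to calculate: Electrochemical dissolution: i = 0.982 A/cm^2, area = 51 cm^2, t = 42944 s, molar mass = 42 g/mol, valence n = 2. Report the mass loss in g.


Apply Faraday's law: m = i*A*t*M / (n*F)
Total charge passed Q = i*A*t = 0.982*51*42944 = 2150721.408 C
m = Q*M/(n*F) = 2150721.408*42/(2*96485) = 468.105 g

468.105 g


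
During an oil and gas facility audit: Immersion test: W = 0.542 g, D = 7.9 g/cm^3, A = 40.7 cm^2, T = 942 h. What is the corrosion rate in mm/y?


Apply the mm/y weight-loss relation: CR = 87600 * W / (D * A * T)
Numerator: 87600 * 0.542 = 47479.2
Denominator: 7.9 * 40.7 * 942 = 302881.26
CR = 47479.2 / 302881.26 = 0.156758 mm/y

0.156758 mm/y


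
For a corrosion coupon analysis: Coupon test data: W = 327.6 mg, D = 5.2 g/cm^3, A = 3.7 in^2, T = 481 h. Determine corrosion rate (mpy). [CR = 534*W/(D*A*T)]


Apply the mpy weight-loss relation: CR = 534 * W / (D * A * T)
Numerator: 534 * 327.6 = 174938.4
Denominator: 5.2 * 3.7 * 481 = 9254.44
CR = 174938.4 / 9254.44 = 18.9032 mpy

18.9032 mpy


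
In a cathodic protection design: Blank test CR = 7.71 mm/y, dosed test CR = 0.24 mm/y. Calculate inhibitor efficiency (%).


Apply the inhibitor-efficiency definition: IE = (CR_blank − CR_inh)/CR_blank × 100
IE = (7.71 − 0.24) / 7.71 × 100
IE = 7.47 / 7.71 × 100 = 96.9 %

96.9 %


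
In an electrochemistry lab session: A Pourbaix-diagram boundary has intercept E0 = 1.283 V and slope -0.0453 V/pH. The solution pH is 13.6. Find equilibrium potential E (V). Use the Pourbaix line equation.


Apply the Pourbaix line equation: E = E0 + slope*pH
E = 1.283 + (-0.0453)*13.6 = 1.283 + (-0.61608) = 0.66692 V
Rounded to 4 decimal places: E = 0.6669 V

0.6669 V


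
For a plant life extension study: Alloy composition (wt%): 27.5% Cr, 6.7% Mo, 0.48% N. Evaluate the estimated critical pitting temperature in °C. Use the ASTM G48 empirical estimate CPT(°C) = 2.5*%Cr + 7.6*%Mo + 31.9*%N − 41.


Apply the ASTM G48 empirical CPT estimate: CPT(°C) = 2.5*%Cr + 7.6*%Mo + 31.9*%N − 41
2.5*27.5 = 68.75; 7.6*6.7 = 50.92; 31.9*0.48 = 15.312
CPT = 68.75 + 50.92 + 15.312 − 41 = 93.982 °C
Rounded to 0.1 °C: CPT ≈ 94.0 °C

94.0 °C


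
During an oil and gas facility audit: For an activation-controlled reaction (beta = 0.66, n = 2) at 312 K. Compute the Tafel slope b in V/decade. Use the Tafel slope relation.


Apply the Tafel slope relation: b = 2.303*R*T/(beta*n*F)
Numerator: 2.303 * 8.314 * 312 = 5973.91
Denominator: 0.66 * 2 * 96485 = 127360.2
b = 5973.91 / 127360.2 = 0.047 V/decade

0.047 V/decade


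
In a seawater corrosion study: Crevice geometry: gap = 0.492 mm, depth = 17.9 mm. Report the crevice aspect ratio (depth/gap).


Aspect ratio = depth / gap
Ratio = 17.9 / 0.492 = 36.4

36.4


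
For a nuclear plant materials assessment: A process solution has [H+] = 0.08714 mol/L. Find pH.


pH = −log10[H+]
pH = −log10(0.08714) = 1.06

1.06


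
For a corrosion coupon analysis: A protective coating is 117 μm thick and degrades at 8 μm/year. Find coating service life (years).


Service life = thickness / degradation rate
Life = 117 / 8 = 14.6 years

14.6 years


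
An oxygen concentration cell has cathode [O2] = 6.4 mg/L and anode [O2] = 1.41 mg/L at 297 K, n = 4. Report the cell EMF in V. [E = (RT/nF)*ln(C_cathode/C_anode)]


Apply the Nernst concentration-cell relation: E = (RT/nF)*ln(C_cathode/C_anode)
RT/nF = 8.314*297/(4*96485) = 0.00639804 V
ln(6.4/1.41) = 1.51271
E = 0.00639804 * 1.51271 = 0.00968 V

0.00968 V


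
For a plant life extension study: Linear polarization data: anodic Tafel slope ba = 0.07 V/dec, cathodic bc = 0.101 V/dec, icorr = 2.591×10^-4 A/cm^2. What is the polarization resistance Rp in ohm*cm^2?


Apply the Stern-Geary equation: Rp = ba*bc / (2.303*icorr*(ba+bc))
ba*bc = 0.07*0.101 = 0.00707
ba+bc = 0.171; 2.303*icorr*(ba+bc) = 2.303*2.591×10^-4*0.171 = 1.0203695×10^-4
Rp = 0.00707 / 1.0203695×10^-4 = 69.29 ohm*cm^2

69.29 ohm*cm^2


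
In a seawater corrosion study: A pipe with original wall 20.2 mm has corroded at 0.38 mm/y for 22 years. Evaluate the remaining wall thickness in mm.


Remaining wall = original − CR × time
t = 20.2 − 0.38*22 = 20.2 − 8.36 = 11.84 mm

11.84 mm


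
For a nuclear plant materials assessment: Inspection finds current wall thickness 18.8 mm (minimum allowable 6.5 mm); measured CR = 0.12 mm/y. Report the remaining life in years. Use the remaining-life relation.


Apply the remaining-life relation: RL = (t_current − t_min) / CR
RL = (18.8 − 6.5) / 0.12 = 12.3 / 0.12 = 102.5 years

102.5 years


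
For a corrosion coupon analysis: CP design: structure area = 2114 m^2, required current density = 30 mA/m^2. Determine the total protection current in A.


I = area * current density, then convert mA → A (÷1000)
I = 2114 * 30 / 1000 = 63.42 A

63.42 A


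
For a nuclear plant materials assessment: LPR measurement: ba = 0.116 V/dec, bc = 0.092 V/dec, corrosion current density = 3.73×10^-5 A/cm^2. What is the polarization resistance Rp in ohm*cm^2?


Apply the Stern-Geary equation: Rp = ba*bc / (2.303*icorr*(ba+bc))
ba*bc = 0.116*0.092 = 0.010672
ba+bc = 0.208; 2.303*icorr*(ba+bc) = 2.303*3.73×10^-5*0.208 = 1.7867595×10^-5
Rp = 0.010672 / 1.7867595×10^-5 = 597.28 ohm*cm^2

597.28 ohm*cm^2


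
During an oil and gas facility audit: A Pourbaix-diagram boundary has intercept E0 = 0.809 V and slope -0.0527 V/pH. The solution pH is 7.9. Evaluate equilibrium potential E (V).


Apply the Pourbaix line equation: E = E0 + slope*pH
E = 0.809 + (-0.0527)*7.9 = 0.809 + (-0.41633) = 0.39267 V
Rounded to 3 decimal places: E = 0.393 V

0.393 V


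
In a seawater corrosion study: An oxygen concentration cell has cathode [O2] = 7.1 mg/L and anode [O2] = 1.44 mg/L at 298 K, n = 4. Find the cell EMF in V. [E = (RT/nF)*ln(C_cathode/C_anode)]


Apply the Nernst concentration-cell relation: E = (RT/nF)*ln(C_cathode/C_anode)
RT/nF = 8.314*298/(4*96485) = 0.00641958 V
ln(7.1/1.44) = 1.59545
E = 0.00641958 * 1.59545 = 0.01024 V

0.01024 V


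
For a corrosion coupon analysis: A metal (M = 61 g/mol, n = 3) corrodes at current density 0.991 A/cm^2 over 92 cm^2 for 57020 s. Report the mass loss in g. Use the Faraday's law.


Apply Faraday's law: m = i*A*t*M / (n*F)
Total charge passed Q = i*A*t = 0.991*92*57020 = 5198627.44 C
m = Q*M/(n*F) = 5198627.44*61/(3*96485) = 1095.5633 g

1095.5633 g


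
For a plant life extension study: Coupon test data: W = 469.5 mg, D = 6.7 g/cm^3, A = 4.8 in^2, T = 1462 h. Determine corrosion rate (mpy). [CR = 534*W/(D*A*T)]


Apply the mpy weight-loss relation: CR = 534 * W / (D * A * T)
Numerator: 534 * 469.5 = 250713.0
Denominator: 6.7 * 4.8 * 1462 = 47017.92
CR = 250713.0 / 47017.92 = 5.33229 mpy

5.33229 mpy


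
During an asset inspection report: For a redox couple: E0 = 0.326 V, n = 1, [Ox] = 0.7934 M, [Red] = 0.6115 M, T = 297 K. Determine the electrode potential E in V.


Apply the Nernst equation: E = E0 + (RT/nF)*ln([Ox]/[Red])
Step 1: RT/nF = 8.314*297/(1*96485) = 0.02559214 V
Step 2: [Ox]/[Red] = 0.7934/0.6115 = 1.297465
Step 3: ln(1.297465) = 0.260412
Step 4: correction = 0.02559214 * 0.260412 = 0.007 V
E = 0.326 + 0.007 = 0.333 V

0.333 V


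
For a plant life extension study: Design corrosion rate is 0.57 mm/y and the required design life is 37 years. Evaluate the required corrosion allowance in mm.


Corrosion allowance = CR × design life
CA = 0.57 * 37 = 21.09 mm

21.09 mm


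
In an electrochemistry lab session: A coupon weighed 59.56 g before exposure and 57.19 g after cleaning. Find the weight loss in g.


Weight loss = initial − final
WL = 59.56 − 57.19 = 2.37 g

2.37 g


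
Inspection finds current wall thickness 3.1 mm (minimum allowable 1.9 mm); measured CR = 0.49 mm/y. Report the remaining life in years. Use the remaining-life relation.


Apply the remaining-life relation: RL = (t_current − t_min) / CR
RL = (3.1 − 1.9) / 0.49 = 1.2 / 0.49 = 2.4 years

2.4 years


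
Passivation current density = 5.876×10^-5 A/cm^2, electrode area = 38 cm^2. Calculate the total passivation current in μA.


I = i_pass * A, then convert A → μA (×10^6)
I = 5.876×10^-5 * 38 * 10^6 = 2232.88 μA

2232.88 μA


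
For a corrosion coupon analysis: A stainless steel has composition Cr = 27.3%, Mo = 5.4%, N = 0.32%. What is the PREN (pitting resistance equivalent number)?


Apply the PREN formula: PREN = Cr + 3.3*Mo + 16*N
PREN = 27.3 + 3.3*5.4 + 16*0.32
PREN = 27.3 + 17.82 + 5.12 = 50.24

50.24


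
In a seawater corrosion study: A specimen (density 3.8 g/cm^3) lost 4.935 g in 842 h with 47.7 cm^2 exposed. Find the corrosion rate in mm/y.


Apply the mm/y weight-loss relation: CR = 87600 * W / (D * A * T)
Numerator: 87600 * 4.935 = 432306.0
Denominator: 3.8 * 47.7 * 842 = 152620.92
CR = 432306.0 / 152620.92 = 2.832547 mm/y

2.832547 mm/y


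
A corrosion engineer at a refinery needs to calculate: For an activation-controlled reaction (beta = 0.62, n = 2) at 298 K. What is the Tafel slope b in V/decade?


Apply the Tafel slope relation: b = 2.303*R*T/(beta*n*F)
Numerator: 2.303 * 8.314 * 298 = 5705.85
Denominator: 0.62 * 2 * 96485 = 119641.4
b = 5705.85 / 119641.4 = 0.0477 V/decade

0.0477 V/decade


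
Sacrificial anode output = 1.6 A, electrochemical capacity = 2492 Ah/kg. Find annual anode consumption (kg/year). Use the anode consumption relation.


Annual consumption = current * hours per year / capacity
Rate = 1.6 * 8760 / 2492 = 5.6 kg/year

5.6 kg/year


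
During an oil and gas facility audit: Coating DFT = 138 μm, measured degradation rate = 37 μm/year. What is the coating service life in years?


Service life = thickness / degradation rate
Life = 138 / 37 = 3.7 years

3.7 years


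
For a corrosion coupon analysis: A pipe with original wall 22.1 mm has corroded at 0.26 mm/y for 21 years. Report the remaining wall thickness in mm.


Remaining wall = original − CR × time
t = 22.1 − 0.26*21 = 22.1 − 5.46 = 16.64 mm

16.64 mm


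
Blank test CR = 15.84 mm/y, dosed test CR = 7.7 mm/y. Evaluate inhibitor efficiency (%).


Apply the inhibitor-efficiency definition: IE = (CR_blank − CR_inh)/CR_blank × 100
IE = (15.84 − 7.7) / 15.84 × 100
IE = 8.14 / 15.84 × 100 = 51.4 %

51.4 %


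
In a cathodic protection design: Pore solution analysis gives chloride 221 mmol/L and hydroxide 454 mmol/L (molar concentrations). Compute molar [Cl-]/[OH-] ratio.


Threshold parameter = [Cl-] / [OH-] (molar basis; both in mmol/L, so units cancel)
Ratio = 221 / 454 = 0.49

0.49


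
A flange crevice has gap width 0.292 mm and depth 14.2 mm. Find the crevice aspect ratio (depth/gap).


Aspect ratio = depth / gap
Ratio = 14.2 / 0.292 = 48.6

48.6


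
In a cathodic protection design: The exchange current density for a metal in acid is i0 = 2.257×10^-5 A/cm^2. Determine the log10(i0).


i0 = 2.257×10^-5 A/cm^2
log10(i0) = -4.646

-4.646


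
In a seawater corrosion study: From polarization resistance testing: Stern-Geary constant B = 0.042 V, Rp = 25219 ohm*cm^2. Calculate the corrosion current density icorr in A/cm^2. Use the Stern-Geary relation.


Apply the Stern-Geary relation: icorr = B / Rp
icorr = 0.042 / 25219 = 1.665×10^-6 A/cm^2

1.665×10^-6 A/cm^2


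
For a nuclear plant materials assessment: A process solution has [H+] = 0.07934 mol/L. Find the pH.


pH = −log10[H+]
pH = −log10(0.07934) = 1.1

1.1


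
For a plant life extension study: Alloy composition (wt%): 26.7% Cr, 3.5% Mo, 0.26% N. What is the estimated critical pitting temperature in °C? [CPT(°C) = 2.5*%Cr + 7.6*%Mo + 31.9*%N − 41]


Apply the ASTM G48 empirical CPT estimate: CPT(°C) = 2.5*%Cr + 7.6*%Mo + 31.9*%N − 41
2.5*26.7 = 66.75; 7.6*3.5 = 26.6; 31.9*0.26 = 8.294
CPT = 66.75 + 26.6 + 8.294 − 41 = 60.644 °C
Rounded to 0.1 °C: CPT ≈ 60.6 °C

60.6 °C


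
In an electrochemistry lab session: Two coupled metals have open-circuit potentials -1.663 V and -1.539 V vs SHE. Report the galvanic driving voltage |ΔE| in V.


Driving voltage is the absolute potential difference.
|ΔE| = |-1.663 − (-1.539)| = 0.124 V

0.124 V


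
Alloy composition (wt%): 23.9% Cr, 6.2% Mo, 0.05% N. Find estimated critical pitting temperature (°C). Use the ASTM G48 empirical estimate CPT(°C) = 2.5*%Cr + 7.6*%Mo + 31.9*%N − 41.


Apply the ASTM G48 empirical CPT estimate: CPT(°C) = 2.5*%Cr + 7.6*%Mo + 31.9*%N − 41
2.5*23.9 = 59.75; 7.6*6.2 = 47.12; 31.9*0.05 = 1.595
CPT = 59.75 + 47.12 + 1.595 − 41 = 67.465 °C
Rounded to 0.1 °C: CPT ≈ 67.5 °C

67.5 °C


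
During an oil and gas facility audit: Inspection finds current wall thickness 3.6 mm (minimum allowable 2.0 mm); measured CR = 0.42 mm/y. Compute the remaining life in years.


Apply the remaining-life relation: RL = (t_current − t_min) / CR
RL = (3.6 − 2.0) / 0.42 = 1.6 / 0.42 = 3.8 years

3.8 years


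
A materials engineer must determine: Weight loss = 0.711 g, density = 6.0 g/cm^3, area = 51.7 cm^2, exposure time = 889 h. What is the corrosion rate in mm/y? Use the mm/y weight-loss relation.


Apply the mm/y weight-loss relation: CR = 87600 * W / (D * A * T)
Numerator: 87600 * 0.711 = 62283.6
Denominator: 6.0 * 51.7 * 889 = 275767.8
CR = 62283.6 / 275767.8 = 0.22586 mm/y

0.22586 mm/y


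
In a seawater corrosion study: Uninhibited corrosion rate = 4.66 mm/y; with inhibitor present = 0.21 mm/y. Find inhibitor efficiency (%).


Apply the inhibitor-efficiency definition: IE = (CR_blank − CR_inh)/CR_blank × 100
IE = (4.66 − 0.21) / 4.66 × 100
IE = 4.45 / 4.66 × 100 = 95.5 %

95.5 %


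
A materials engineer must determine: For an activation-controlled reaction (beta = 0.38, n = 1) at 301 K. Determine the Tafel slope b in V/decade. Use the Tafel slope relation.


Apply the Tafel slope relation: b = 2.303*R*T/(beta*n*F)
Numerator: 2.303 * 8.314 * 301 = 5763.29
Denominator: 0.38 * 1 * 96485 = 36664.3
b = 5763.29 / 36664.3 = 0.1572 V/decade

0.1572 V/decade


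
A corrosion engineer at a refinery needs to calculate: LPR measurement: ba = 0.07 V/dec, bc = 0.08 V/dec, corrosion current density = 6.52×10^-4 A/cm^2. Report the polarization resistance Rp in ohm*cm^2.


Apply the Stern-Geary equation: Rp = ba*bc / (2.303*icorr*(ba+bc))
ba*bc = 0.07*0.08 = 0.0056
ba+bc = 0.15; 2.303*icorr*(ba+bc) = 2.303*6.52×10^-4*0.15 = 2.252334×10^-4
Rp = 0.0056 / 2.252334×10^-4 = 24.9 ohm*cm^2

24.9 ohm*cm^2


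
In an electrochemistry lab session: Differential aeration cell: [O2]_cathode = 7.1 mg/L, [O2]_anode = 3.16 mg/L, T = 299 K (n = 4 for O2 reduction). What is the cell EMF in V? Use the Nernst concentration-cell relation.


Apply the Nernst concentration-cell relation: E = (RT/nF)*ln(C_cathode/C_anode)
RT/nF = 8.314*299/(4*96485) = 0.00644112 V
ln(7.1/3.16) = 0.80952
E = 0.00644112 * 0.80952 = 0.00521 V

0.00521 V


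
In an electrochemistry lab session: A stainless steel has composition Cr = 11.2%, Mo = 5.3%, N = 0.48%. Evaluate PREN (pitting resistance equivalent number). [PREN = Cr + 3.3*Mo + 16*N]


Apply the PREN formula: PREN = Cr + 3.3*Mo + 16*N
PREN = 11.2 + 3.3*5.3 + 16*0.48
PREN = 11.2 + 17.49 + 7.68 = 36.37

36.37
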